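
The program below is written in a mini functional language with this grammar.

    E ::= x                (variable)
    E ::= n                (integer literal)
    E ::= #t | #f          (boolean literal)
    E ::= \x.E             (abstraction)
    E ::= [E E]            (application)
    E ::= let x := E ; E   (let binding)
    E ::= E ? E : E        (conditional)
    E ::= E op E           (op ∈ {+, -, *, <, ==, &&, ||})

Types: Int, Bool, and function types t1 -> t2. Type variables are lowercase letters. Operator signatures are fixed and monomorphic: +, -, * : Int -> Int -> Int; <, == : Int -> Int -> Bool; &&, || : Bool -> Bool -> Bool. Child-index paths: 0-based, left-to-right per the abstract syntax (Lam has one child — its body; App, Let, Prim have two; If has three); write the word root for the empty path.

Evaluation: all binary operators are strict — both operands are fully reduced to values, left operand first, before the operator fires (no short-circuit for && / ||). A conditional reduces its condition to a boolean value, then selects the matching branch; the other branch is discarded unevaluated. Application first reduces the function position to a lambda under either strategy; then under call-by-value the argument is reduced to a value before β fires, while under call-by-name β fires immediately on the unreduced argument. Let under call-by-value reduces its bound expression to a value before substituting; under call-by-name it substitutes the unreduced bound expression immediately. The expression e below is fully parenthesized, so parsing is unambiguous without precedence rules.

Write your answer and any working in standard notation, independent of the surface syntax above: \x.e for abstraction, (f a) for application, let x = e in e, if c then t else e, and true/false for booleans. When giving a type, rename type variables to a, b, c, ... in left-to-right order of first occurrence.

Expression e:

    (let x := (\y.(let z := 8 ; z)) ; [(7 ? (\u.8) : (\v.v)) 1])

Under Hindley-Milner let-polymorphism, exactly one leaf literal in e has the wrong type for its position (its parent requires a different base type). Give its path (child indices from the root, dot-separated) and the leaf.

Working:
let z : Int
z : Int
\y._ : a -> Int
let x : forall. a -> Int
  unify Int ~ Bool
  FAIL: mismatch Int ~ Bool

Answer: 1.0.0 : 7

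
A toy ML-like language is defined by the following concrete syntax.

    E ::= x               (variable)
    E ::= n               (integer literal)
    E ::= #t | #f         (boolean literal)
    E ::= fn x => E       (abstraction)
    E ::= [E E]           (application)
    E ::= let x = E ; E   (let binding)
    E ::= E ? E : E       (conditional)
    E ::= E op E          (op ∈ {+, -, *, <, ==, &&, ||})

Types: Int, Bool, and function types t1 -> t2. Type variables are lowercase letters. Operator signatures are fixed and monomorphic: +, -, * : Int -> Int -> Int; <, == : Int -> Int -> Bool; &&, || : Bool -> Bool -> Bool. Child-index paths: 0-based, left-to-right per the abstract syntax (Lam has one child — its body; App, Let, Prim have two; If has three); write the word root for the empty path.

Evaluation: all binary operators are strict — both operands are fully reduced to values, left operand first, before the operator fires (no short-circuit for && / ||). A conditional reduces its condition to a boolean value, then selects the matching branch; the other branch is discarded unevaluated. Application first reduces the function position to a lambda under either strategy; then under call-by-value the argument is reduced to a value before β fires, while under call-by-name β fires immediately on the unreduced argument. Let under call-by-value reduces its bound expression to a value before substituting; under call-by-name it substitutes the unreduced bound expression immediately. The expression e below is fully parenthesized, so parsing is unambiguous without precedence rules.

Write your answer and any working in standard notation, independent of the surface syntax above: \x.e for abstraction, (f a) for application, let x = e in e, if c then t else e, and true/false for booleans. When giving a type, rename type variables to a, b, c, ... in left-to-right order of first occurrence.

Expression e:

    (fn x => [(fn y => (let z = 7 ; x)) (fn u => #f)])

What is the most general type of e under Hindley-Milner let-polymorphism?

Derivation:
let z : Int
x : a
\y._ : b -> a
\u._ : c -> Bool
  unify b -> a ~ (c -> Bool) -> d
  unify b ~ c -> Bool
  unify a ~ d
_ _ : d
\x._ : d -> d

Answer: a -> a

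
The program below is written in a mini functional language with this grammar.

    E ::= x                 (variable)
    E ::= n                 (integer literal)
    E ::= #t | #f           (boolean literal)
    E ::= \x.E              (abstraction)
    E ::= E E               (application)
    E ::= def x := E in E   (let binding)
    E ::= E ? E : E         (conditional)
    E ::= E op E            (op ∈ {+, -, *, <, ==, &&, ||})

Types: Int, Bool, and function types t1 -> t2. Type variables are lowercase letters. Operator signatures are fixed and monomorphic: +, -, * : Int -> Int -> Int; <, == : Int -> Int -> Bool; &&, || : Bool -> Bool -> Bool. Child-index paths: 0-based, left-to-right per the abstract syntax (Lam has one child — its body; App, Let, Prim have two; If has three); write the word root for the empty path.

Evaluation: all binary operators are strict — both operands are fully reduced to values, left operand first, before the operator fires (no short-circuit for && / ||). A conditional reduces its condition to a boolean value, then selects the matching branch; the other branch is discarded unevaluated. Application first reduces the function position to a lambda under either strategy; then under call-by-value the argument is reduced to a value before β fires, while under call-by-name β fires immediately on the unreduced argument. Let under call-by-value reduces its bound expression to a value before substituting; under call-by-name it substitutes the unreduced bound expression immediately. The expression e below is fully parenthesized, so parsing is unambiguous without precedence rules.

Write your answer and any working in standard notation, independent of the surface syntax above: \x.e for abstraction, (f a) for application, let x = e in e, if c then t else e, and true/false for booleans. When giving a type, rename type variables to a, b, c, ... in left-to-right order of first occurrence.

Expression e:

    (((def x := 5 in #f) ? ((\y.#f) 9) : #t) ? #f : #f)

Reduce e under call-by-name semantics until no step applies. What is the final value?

Answer: false

Working:
step 0: (if (if (let x = 5 in false) then ((\y.false) 9) else true) then false else false)
step 1: [let@0.0] (if (if false then ((\y.false) 9) else true) then false else false)
step 2: [if@0] (if true then false else false)
step 3: [if@root] false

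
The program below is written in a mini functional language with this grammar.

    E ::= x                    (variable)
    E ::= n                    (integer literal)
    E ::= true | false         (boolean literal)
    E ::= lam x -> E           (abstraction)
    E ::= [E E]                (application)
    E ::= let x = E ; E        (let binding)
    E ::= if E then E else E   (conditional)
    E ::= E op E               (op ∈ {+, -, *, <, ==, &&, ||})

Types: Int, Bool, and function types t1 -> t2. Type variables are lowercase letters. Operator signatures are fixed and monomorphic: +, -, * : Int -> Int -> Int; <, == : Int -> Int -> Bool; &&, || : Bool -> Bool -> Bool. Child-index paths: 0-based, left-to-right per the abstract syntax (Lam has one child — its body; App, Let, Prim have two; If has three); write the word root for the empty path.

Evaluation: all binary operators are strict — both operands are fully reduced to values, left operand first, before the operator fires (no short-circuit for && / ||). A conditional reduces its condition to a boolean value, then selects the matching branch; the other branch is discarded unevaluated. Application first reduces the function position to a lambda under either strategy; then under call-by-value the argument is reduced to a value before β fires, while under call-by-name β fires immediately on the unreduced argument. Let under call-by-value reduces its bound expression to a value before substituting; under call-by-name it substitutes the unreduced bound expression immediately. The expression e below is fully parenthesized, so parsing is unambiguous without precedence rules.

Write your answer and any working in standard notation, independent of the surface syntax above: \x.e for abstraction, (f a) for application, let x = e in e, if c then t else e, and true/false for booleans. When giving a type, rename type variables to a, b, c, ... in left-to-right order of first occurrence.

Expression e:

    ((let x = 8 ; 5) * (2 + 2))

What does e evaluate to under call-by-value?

Trace:
step 0: ((let x = 8 in 5) * (2 + 2))
step 1: [let@0] (5 * (2 + 2))
step 2: [delta@1] (5 * 4)
step 3: [delta@root] 20

Answer: 20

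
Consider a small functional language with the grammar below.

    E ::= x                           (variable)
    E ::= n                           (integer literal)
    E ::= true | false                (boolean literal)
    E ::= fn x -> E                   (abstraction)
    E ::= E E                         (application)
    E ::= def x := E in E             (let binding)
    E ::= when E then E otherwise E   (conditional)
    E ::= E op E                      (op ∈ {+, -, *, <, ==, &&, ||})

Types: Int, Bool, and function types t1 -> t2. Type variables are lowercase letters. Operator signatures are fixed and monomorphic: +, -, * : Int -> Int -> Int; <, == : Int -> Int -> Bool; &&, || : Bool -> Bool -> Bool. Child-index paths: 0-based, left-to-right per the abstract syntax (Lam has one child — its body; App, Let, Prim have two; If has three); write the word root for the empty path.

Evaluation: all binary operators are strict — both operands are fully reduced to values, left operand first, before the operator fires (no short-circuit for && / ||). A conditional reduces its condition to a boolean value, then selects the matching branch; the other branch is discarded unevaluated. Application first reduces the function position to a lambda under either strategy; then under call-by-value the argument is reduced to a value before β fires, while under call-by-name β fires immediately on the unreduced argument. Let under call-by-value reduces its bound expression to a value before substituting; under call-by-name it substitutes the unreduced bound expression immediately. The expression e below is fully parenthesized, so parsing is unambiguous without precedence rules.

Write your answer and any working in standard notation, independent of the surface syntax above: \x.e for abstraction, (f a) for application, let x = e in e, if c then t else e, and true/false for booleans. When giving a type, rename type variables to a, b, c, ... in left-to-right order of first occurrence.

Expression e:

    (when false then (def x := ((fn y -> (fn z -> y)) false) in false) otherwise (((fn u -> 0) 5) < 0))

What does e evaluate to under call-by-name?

Trace:
step 0: (if false then (let x = ((\y.(\z.y)) false) in false) else (((\u.0) 5) < 0))
step 1: [if@root] (((\u.0) 5) < 0)
step 2: [beta@0] (0 < 0)
step 3: [delta@root] false

Answer: false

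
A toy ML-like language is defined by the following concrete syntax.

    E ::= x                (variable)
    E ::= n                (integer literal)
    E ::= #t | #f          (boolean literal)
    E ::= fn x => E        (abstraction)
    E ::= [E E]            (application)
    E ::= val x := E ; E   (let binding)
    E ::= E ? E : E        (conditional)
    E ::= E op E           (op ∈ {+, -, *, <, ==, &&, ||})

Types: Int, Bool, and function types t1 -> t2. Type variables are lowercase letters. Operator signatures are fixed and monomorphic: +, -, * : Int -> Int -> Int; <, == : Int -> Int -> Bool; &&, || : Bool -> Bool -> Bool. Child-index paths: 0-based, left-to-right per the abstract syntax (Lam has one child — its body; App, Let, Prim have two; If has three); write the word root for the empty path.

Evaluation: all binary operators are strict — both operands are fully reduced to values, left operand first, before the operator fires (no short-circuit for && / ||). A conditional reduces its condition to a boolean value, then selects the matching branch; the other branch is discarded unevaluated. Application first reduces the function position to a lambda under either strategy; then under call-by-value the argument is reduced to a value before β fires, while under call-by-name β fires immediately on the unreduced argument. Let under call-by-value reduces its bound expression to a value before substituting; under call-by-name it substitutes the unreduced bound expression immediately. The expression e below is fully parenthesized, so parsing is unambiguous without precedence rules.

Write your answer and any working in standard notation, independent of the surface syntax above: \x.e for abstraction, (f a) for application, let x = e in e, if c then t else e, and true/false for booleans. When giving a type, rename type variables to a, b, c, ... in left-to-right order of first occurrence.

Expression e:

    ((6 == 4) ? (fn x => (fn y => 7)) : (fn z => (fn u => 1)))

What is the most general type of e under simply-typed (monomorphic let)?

Working:
  unify Int ~ Int
  unify Int ~ Int
  unify Bool ~ Bool
\y._ : b -> Int
\x._ : a -> b -> Int
\u._ : d -> Int
\z._ : c -> d -> Int
  unify a -> b -> Int ~ c -> d -> Int
  unify a ~ c
  unify b -> Int ~ d -> Int
  unify b ~ d
  unify Int ~ Int

Answer: a -> b -> Int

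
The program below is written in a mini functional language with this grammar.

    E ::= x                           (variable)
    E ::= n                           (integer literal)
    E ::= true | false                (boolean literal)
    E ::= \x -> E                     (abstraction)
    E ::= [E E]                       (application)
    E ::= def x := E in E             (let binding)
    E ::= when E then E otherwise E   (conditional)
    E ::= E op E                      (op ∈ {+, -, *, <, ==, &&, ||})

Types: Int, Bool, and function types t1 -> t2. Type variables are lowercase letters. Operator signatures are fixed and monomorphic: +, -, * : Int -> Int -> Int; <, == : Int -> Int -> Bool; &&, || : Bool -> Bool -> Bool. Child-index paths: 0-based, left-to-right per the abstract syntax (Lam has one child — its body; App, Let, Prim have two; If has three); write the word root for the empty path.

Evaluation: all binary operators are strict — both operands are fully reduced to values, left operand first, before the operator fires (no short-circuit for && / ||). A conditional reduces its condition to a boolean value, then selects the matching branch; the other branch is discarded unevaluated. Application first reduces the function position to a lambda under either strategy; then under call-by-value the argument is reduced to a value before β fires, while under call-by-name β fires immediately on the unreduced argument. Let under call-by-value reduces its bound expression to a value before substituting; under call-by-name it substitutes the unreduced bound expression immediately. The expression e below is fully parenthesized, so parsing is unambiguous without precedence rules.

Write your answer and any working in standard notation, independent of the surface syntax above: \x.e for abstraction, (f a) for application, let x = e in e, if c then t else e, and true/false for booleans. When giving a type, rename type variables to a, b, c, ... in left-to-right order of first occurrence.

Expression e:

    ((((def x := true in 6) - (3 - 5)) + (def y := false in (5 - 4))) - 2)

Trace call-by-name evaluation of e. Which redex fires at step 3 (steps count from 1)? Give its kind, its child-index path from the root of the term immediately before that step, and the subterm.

Working:
step 0: ((((let x = true in 6) - (3 - 5)) + (let y = false in (5 - 4))) - 2)
step 1: [let@0.0.0] (((6 - (3 - 5)) + (let y = false in (5 - 4))) - 2)
step 2: [delta@0.0.1] (((6 - -2) + (let y = false in (5 - 4))) - 2)
step 3: [delta@0.0] ((8 + (let y = false in (5 - 4))) - 2)

Answer: delta at 0.0 : (6 - -2)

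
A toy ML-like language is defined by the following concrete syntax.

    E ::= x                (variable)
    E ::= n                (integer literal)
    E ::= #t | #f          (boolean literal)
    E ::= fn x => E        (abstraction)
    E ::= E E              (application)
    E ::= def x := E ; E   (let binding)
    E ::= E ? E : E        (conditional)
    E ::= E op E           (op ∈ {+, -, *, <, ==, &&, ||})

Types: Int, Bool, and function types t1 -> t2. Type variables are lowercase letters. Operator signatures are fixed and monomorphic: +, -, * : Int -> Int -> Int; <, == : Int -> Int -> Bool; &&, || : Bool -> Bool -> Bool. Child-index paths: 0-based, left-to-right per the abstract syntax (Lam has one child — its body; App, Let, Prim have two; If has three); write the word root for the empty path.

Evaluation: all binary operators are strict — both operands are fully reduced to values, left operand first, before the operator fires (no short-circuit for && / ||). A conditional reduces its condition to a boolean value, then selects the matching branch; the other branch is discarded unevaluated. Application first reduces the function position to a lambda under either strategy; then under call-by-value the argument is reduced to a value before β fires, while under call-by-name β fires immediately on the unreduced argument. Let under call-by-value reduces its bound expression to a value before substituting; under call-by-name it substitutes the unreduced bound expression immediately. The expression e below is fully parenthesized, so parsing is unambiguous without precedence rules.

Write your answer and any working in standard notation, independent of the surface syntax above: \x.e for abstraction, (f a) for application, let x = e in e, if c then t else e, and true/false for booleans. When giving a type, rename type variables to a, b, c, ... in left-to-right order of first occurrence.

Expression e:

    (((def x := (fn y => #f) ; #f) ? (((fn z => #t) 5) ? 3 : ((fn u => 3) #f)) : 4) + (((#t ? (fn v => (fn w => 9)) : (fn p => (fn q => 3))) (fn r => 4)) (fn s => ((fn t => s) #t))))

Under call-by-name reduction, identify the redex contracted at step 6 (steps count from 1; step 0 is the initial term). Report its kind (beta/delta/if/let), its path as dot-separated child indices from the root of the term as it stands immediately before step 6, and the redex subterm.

Answer: delta at root : (4 + 9)

Working:
step 0: ((if (let x = (\y.false) in false) then (if ((\z.true) 5) then 3 else ((\u.3) false)) else 4) + (((if true then (\v.(\w.9)) else (\p.(\q.3))) (\r.4)) (\s.((\t.s) true))))
step 1: [let@0.0] ((if false then (if ((\z.true) 5) then 3 else ((\u.3) false)) else 4) + (((if true then (\v.(\w.9)) else (\p.(\q.3))) (\r.4)) (\s.((\t.s) true))))
step 2: [if@0] (4 + (((if true then (\v.(\w.9)) else (\p.(\q.3))) (\r.4)) (\s.((\t.s) true))))
step 3: [if@1.0.0] (4 + (((\v.(\w.9)) (\r.4)) (\s.((\t.s) true))))
step 4: [beta@1.0] (4 + ((\w.9) (\s.((\t.s) true))))
step 5: [beta@1] (4 + 9)
step 6: [delta@root] 13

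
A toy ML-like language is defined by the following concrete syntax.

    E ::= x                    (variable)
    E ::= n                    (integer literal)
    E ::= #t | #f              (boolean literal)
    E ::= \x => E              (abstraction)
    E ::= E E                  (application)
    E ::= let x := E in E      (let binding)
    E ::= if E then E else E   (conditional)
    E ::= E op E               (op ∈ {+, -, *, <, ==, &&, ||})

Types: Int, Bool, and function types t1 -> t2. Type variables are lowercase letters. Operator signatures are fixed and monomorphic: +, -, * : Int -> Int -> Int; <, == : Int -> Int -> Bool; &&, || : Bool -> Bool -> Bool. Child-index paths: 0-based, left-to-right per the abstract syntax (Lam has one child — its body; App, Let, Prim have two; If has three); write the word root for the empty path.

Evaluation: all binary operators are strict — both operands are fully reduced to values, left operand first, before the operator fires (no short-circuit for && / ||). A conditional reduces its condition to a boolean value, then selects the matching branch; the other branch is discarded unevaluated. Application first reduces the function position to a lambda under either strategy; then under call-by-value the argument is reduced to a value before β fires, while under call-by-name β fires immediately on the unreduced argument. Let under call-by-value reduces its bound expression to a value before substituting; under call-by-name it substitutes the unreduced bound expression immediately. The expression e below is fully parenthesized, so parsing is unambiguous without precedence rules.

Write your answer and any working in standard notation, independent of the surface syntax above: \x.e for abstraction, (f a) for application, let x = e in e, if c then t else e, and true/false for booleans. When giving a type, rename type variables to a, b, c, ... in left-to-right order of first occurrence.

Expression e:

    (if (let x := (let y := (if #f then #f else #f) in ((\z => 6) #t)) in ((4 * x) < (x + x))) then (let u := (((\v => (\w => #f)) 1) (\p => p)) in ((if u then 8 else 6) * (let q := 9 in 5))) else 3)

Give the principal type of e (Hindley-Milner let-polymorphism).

Answer: Int

Working:
  unify Bool ~ Bool
  unify Bool ~ Bool
let y : Bool
\z._ : a -> Int
  unify a -> Int ~ Bool -> b
  unify a ~ Bool
  unify Int ~ b
_ _ : Int
let x : Int
  unify Int ~ Int
x : Int
  unify Int ~ Int
  unify Int ~ Int
x : Int
  unify Int ~ Int
x : Int
  unify Int ~ Int
  unify Int ~ Int
  unify Bool ~ Bool
\w._ : d -> Bool
\v._ : c -> d -> Bool
  unify c -> d -> Bool ~ Int -> e
  unify c ~ Int
  unify d -> Bool ~ e
_ _ : d -> Bool
p : f
\p._ : f -> f
  unify d -> Bool ~ (f -> f) -> g
  unify d ~ f -> f
  unify Bool ~ g
_ _ : Bool
let u : Bool
u : Bool
  unify Bool ~ Bool
  unify Int ~ Int
  unify Int ~ Int
let q : Int
  unify Int ~ Int
  unify Int ~ Int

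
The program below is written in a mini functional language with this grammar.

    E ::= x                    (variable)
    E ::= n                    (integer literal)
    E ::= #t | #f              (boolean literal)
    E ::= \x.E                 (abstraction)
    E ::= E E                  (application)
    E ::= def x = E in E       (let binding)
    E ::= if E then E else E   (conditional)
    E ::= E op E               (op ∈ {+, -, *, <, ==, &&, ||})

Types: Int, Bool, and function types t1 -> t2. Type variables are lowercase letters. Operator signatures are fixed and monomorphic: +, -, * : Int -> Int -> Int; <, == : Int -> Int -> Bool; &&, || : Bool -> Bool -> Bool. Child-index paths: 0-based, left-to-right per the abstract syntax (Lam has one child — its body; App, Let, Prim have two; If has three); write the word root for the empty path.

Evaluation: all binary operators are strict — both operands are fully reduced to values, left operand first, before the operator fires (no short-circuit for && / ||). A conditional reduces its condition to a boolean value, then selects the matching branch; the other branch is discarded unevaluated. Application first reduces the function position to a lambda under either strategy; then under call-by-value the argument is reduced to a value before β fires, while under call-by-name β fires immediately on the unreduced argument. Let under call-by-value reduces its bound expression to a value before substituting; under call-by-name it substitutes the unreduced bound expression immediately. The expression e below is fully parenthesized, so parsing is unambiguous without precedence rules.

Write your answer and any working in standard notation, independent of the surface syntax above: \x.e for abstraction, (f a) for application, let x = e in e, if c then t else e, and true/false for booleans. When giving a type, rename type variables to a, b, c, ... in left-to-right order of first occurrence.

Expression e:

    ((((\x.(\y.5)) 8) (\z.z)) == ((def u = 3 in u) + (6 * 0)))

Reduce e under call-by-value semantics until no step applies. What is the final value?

Answer: false

Trace:
step 0: ((((\x.(\y.5)) 8) (\z.z)) == ((let u = 3 in u) + (6 * 0)))
step 1: [beta@0.0] (((\y.5) (\z.z)) == ((let u = 3 in u) + (6 * 0)))
step 2: [beta@0] (5 == ((let u = 3 in u) + (6 * 0)))
step 3: [let@1.0] (5 == (3 + (6 * 0)))
step 4: [delta@1.1] (5 == (3 + 0))
step 5: [delta@1] (5 == 3)
step 6: [delta@root] false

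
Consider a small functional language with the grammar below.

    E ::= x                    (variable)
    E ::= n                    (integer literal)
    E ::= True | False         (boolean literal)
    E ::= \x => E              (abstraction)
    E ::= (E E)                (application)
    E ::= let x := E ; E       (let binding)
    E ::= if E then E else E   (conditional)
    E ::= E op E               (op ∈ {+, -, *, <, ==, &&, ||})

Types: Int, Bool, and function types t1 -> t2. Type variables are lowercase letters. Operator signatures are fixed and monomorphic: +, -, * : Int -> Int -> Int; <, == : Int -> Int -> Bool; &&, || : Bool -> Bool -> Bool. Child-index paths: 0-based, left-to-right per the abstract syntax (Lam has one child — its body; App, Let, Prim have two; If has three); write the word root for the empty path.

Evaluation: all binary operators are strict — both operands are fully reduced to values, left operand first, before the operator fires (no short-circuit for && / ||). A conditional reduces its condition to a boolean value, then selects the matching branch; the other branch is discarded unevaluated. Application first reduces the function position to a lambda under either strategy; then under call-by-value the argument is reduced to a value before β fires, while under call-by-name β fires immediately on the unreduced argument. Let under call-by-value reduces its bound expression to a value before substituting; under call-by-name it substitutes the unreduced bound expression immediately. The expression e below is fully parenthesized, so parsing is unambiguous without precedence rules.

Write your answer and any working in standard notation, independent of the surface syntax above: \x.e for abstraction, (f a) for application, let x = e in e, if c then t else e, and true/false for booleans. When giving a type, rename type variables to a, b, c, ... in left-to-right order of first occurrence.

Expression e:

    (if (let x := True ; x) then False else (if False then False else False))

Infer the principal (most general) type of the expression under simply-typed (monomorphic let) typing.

Trace:
let x : Bool
x : Bool
  unify Bool ~ Bool
  unify Bool ~ Bool
  unify Bool ~ Bool
  unify Bool ~ Bool

Answer: Bool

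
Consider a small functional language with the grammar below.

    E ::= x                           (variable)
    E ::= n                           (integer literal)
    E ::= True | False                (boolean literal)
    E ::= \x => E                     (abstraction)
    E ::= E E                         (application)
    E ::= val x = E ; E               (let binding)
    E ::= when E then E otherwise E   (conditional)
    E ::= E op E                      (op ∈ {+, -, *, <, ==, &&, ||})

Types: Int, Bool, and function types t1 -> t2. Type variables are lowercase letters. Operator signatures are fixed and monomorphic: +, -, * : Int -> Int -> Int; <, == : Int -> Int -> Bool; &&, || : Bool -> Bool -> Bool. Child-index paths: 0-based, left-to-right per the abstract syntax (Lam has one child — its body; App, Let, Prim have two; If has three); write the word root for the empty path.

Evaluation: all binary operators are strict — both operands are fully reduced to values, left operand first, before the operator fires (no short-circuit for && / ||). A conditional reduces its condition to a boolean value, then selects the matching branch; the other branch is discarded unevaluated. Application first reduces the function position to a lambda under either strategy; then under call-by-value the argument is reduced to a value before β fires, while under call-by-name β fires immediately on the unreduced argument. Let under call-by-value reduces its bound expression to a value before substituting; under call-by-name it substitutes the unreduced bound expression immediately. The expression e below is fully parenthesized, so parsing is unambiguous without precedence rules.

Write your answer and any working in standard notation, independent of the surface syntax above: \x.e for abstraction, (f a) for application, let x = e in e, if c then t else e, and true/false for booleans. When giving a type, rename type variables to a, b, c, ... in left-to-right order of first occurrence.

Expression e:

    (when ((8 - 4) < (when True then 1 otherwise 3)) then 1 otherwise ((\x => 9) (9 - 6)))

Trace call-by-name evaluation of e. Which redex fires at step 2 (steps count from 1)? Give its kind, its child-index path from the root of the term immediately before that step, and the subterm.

Derivation:
step 0: (if ((8 - 4) < (if true then 1 else 3)) then 1 else ((\x.9) (9 - 6)))
step 1: [delta@0.0] (if (4 < (if true then 1 else 3)) then 1 else ((\x.9) (9 - 6)))
step 2: [if@0.1] (if (4 < 1) then 1 else ((\x.9) (9 - 6)))

Answer: if at 0.1 : (if true then 1 else 3)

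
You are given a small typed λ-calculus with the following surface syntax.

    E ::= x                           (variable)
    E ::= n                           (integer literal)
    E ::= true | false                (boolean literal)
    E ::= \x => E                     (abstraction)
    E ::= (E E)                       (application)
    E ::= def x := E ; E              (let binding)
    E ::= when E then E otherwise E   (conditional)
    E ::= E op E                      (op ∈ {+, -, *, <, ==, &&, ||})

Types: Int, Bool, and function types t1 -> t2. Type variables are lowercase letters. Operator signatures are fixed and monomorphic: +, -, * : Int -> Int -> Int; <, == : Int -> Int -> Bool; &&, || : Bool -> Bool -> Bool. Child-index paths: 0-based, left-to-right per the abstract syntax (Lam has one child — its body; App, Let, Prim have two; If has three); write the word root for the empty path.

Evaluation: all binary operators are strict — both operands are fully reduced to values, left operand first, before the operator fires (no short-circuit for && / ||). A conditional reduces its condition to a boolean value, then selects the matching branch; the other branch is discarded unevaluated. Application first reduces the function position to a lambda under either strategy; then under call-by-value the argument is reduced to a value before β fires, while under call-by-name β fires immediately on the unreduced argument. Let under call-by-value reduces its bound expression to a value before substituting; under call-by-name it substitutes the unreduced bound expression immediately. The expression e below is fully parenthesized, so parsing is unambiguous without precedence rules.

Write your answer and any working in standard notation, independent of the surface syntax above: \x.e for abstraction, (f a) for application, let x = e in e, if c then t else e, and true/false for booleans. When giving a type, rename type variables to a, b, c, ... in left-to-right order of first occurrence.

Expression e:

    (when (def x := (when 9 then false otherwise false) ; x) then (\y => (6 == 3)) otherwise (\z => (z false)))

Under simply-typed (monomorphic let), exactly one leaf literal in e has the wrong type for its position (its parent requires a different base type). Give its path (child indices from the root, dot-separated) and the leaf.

Derivation:
  unify Int ~ Bool
  FAIL: mismatch Int ~ Bool

Answer: 0.0.0 : 9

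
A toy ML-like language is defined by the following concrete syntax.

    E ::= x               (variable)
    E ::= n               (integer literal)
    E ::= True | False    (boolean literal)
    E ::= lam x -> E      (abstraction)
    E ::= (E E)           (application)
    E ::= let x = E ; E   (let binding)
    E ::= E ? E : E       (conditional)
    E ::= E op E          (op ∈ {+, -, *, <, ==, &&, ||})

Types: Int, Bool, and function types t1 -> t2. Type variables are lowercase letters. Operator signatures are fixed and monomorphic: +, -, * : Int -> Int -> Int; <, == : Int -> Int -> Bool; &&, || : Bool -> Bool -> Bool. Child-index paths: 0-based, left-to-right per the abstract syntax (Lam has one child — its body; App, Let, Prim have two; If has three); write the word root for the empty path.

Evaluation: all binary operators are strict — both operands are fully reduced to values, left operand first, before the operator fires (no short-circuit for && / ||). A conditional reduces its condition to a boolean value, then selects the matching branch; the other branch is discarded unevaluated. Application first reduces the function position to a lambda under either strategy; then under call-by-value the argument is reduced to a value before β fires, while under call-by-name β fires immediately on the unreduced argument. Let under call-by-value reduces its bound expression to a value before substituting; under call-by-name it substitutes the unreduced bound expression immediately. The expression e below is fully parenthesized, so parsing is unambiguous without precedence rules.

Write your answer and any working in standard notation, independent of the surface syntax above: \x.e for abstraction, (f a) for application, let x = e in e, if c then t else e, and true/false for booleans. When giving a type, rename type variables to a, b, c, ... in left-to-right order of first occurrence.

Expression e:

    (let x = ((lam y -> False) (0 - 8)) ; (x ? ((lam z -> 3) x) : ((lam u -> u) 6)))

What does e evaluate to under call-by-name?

Derivation:
step 0: (let x = ((\y.false) (0 - 8)) in (if x then ((\z.3) x) else ((\u.u) 6)))
step 1: [let@root] (if ((\y.false) (0 - 8)) then ((\z.3) ((\y.false) (0 - 8))) else ((\u.u) 6))
step 2: [beta@0] (if false then ((\z.3) ((\y.false) (0 - 8))) else ((\u.u) 6))
step 3: [if@root] ((\u.u) 6)
step 4: [beta@root] 6

Answer: 6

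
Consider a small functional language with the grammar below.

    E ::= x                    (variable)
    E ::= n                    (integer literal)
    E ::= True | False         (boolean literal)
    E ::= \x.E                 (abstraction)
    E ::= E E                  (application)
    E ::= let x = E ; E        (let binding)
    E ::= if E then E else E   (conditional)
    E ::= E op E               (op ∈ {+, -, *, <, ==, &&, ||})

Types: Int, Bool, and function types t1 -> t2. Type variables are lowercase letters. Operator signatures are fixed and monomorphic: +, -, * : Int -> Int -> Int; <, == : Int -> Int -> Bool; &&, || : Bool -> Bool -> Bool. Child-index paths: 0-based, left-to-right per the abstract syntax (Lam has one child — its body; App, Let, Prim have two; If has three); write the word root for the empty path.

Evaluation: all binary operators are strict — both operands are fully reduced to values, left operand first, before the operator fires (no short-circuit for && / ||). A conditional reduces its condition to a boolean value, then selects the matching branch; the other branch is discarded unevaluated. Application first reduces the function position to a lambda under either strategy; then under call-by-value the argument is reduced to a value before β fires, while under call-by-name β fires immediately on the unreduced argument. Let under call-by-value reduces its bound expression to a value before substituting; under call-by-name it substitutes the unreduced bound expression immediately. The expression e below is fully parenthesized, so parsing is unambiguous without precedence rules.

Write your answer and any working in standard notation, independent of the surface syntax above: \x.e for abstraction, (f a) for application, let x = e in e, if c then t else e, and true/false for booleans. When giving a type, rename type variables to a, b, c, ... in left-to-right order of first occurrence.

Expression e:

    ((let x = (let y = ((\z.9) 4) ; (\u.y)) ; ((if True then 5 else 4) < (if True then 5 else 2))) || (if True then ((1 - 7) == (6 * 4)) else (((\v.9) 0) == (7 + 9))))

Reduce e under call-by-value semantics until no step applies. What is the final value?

Answer: false

Trace:
step 0: ((let x = (let y = ((\z.9) 4) in (\u.y)) in ((if true then 5 else 4) < (if true then 5 else 2))) || (if true then ((1 - 7) == (6 * 4)) else (((\v.9) 0) == (7 + 9))))
step 1: [beta@0.0.0] ((let x = (let y = 9 in (\u.y)) in ((if true then 5 else 4) < (if true then 5 else 2))) || (if true then ((1 - 7) == (6 * 4)) else (((\v.9) 0) == (7 + 9))))
step 2: [let@0.0] ((let x = (\u.9) in ((if true then 5 else 4) < (if true then 5 else 2))) || (if true then ((1 - 7) == (6 * 4)) else (((\v.9) 0) == (7 + 9))))
step 3: [let@0] (((if true then 5 else 4) < (if true then 5 else 2)) || (if true then ((1 - 7) == (6 * 4)) else (((\v.9) 0) == (7 + 9))))
step 4: [if@0.0] ((5 < (if true then 5 else 2)) || (if true then ((1 - 7) == (6 * 4)) else (((\v.9) 0) == (7 + 9))))
step 5: [if@0.1] ((5 < 5) || (if true then ((1 - 7) == (6 * 4)) else (((\v.9) 0) == (7 + 9))))
step 6: [delta@0] (false || (if true then ((1 - 7) == (6 * 4)) else (((\v.9) 0) == (7 + 9))))
step 7: [if@1] (false || ((1 - 7) == (6 * 4)))
step 8: [delta@1.0] (false || (-6 == (6 * 4)))
step 9: [delta@1.1] (false || (-6 == 24))
step 10: [delta@1] (false || false)
step 11: [delta@root] false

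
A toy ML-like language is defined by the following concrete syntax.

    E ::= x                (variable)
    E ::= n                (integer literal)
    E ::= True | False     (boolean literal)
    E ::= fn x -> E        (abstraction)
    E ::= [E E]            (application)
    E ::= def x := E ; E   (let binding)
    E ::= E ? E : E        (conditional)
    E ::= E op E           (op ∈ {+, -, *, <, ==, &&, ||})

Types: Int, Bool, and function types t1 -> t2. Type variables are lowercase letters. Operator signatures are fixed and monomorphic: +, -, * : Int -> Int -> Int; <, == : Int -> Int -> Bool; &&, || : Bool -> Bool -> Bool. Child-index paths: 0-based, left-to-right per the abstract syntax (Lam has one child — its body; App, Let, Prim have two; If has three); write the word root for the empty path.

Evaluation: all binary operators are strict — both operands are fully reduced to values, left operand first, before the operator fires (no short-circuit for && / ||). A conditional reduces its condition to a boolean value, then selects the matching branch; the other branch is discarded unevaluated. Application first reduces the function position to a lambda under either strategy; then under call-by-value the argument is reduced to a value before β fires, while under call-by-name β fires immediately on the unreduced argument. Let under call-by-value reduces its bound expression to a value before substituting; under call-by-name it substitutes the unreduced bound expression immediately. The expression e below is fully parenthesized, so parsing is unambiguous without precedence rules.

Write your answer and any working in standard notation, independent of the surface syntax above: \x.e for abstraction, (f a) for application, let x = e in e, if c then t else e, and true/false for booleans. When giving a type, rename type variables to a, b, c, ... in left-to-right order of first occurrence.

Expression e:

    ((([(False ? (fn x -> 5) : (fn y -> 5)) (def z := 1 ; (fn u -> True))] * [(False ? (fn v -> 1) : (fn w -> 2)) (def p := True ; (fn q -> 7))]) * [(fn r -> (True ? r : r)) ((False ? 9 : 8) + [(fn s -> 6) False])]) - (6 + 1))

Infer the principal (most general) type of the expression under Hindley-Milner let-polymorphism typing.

Answer: Int

Derivation:
  unify Bool ~ Bool
\x._ : a -> Int
\y._ : b -> Int
  unify a -> Int ~ b -> Int
  unify a ~ b
  unify Int ~ Int
let z : Int
\u._ : c -> Bool
  unify b -> Int ~ (c -> Bool) -> d
  unify b ~ c -> Bool
  unify Int ~ d
_ _ : Int
  unify Int ~ Int
  unify Bool ~ Bool
\v._ : e -> Int
\w._ : f -> Int
  unify e -> Int ~ f -> Int
  unify e ~ f
  unify Int ~ Int
let p : Bool
\q._ : g -> Int
  unify f -> Int ~ (g -> Int) -> h
  unify f ~ g -> Int
  unify Int ~ h
_ _ : Int
  unify Int ~ Int
  unify Int ~ Int
  unify Bool ~ Bool
r : i
r : i
  unify i ~ i
\r._ : i -> i
  unify Bool ~ Bool
  unify Int ~ Int
  unify Int ~ Int
\s._ : j -> Int
  unify j -> Int ~ Bool -> k
  unify j ~ Bool
  unify Int ~ k
_ _ : Int
  unify Int ~ Int
  unify i -> i ~ Int -> l
  unify i ~ Int
  unify Int ~ l
_ _ : Int
  unify Int ~ Int
  unify Int ~ Int
  unify Int ~ Int
  unify Int ~ Int
  unify Int ~ Int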